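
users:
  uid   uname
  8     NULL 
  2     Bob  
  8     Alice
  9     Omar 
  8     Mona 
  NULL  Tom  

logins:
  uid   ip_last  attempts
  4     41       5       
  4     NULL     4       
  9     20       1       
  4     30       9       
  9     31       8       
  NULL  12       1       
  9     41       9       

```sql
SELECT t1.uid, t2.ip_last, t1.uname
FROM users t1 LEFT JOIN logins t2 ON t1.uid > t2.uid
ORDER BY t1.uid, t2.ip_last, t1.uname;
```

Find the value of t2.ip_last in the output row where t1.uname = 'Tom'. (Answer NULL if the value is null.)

NULL

LEFT JOIN keeps every row from `users`; unmatched rows get NULL for `logins`'s columns.
Matching on t1.uid > t2.uid. A NULL in a compared column never satisfies the condition.
Matched pairs: 12; unmatched t1 rows kept: 2.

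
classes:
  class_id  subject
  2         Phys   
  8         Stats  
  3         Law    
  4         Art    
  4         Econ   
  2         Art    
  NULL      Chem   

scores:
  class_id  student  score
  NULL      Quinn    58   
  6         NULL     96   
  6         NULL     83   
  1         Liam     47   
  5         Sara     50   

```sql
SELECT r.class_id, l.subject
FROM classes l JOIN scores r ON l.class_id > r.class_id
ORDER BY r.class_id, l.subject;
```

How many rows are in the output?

INNER JOIN keeps only pairs where the ON condition holds.
Matching on l.class_id > r.class_id. A NULL in a compared column never satisfies the condition.
Matched pairs: 9.
Total: 9 rows.

9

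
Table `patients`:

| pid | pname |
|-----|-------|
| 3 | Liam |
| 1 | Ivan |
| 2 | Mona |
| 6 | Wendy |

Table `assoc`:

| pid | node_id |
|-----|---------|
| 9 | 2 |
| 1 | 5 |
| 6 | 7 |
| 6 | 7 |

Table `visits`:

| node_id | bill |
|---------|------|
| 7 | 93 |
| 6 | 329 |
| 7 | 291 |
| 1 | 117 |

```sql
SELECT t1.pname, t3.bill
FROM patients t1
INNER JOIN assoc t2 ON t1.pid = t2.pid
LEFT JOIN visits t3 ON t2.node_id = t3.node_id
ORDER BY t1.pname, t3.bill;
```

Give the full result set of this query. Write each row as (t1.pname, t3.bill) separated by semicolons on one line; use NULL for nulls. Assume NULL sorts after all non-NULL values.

Joins associate left-to-right: patients INNER JOIN assoc on pid gives 3 intermediate row(s).
Then LEFT JOIN `visits t3` on node_id: each of those 3 rows is kept; rows whose t2.node_id has no match in t3 get NULL for t3's columns.

(Ivan, NULL); (Wendy, 93); (Wendy, 93); (Wendy, 291); (Wendy, 291)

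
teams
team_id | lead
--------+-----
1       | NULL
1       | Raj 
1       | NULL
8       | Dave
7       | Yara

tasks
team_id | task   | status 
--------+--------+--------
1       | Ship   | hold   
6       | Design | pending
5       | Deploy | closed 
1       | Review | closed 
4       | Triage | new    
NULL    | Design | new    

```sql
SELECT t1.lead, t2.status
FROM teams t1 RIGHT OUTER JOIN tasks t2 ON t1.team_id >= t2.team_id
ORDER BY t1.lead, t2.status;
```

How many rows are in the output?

RIGHT JOIN keeps every row from `tasks`; unmatched rows get NULL for `teams`'s columns.
Matching on t1.team_id >= t2.team_id. A NULL in a compared column never satisfies the condition.
- team_id=1: 2 matching t2 row(s), so 2 row(s) emitted.
- team_id=1: 2 matching t2 row(s), so 2 row(s) emitted.
- team_id=1: 2 matching t2 row(s), so 2 row(s) emitted.
- team_id=8: 5 matching t2 row(s), so 5 row(s) emitted.
- team_id=7: 5 matching t2 row(s), so 5 row(s) emitted.
- 1 t2 row(s) had no t1 match → kept, t1 columns NULL.
Total: 16 matched + 1 padded = 17 rows.

17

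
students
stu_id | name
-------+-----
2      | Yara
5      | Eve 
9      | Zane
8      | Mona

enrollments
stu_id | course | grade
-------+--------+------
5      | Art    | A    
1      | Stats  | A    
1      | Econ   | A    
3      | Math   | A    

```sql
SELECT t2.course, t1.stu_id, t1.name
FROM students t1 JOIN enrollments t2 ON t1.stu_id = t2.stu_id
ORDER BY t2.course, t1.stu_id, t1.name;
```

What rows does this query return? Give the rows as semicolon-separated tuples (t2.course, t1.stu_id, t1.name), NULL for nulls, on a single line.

INNER JOIN keeps only pairs where the ON condition holds.
Matching on t1.stu_id = t2.stu_id.
- t1 row (stu_id=2): no match → dropped.
- t1 row (stu_id=5): matches 1 t2 row(s) → 1 output row(s).
- t1 row (stu_id=9): no match → dropped.
- t1 row (stu_id=8): no match → dropped.
After projecting and ordering:
t2.course | t1.stu_id | t1.name
Art | 5 | Eve

(Art, 5, Eve)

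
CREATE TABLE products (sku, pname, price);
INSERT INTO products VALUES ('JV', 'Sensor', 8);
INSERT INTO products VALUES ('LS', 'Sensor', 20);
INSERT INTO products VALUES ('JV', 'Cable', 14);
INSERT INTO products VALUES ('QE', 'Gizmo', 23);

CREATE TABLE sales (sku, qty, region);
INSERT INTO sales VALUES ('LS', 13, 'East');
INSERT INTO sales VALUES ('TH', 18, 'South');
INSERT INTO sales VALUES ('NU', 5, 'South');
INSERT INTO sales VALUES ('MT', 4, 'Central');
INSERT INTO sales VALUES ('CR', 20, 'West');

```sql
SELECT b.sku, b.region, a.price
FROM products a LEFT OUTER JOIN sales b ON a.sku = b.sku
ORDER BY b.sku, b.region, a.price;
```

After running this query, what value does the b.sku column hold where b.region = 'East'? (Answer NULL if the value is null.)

LS

LEFT JOIN keeps every row from `products`; unmatched rows get NULL for `sales`'s columns.
Matching on a.sku = b.sku.
- a row (sku=JV): no match → kept, b columns NULL.
- a row (sku=LS): matches 1 b row(s) → 1 output row(s).
- a row (sku=JV): no match → kept, b columns NULL.
- a row (sku=QE): no match → kept, b columns NULL.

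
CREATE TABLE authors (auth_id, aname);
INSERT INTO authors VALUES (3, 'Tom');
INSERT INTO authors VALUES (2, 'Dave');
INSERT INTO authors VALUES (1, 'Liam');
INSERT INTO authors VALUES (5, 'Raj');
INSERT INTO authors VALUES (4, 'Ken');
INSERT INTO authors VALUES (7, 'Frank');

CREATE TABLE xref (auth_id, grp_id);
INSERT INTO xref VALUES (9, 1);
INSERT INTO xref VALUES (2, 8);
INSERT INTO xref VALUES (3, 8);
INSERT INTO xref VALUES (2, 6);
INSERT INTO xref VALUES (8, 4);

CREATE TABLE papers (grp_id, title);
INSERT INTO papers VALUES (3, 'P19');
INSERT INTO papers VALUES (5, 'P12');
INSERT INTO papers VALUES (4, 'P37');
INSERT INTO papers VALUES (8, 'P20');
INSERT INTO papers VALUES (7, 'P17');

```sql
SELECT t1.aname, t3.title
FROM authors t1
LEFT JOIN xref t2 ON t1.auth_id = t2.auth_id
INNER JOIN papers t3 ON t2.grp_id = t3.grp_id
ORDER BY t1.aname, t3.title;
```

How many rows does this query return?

Evaluate left to right. First `authors t1 LEFT JOIN xref t2` on auth_id: 7 row(s).
Then INNER JOIN `papers t3` on grp_id: keep only rows whose t2.grp_id appears in t3.
Result: 2 row(s).

2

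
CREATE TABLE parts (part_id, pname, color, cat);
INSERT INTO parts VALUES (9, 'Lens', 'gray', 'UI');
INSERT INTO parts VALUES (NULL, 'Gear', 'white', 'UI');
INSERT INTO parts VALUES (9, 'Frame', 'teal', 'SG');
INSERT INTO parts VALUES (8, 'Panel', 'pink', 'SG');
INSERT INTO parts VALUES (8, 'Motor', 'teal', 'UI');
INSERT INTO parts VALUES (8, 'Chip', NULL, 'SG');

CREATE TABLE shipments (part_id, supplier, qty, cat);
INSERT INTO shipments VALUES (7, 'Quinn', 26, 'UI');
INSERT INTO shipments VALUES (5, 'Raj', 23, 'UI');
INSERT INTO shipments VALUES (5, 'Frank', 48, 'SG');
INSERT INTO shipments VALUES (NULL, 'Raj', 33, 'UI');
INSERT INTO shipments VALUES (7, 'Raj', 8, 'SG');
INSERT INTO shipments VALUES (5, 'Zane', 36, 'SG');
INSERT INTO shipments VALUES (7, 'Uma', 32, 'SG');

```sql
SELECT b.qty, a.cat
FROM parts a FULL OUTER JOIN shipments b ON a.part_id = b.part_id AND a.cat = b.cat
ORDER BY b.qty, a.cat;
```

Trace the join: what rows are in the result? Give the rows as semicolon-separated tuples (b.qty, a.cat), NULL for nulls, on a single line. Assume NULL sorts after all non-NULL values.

(8, NULL); (23, NULL); (26, NULL); (32, NULL); (33, NULL); (36, NULL); (48, NULL); (NULL, SG); (NULL, SG); (NULL, SG); (NULL, UI); (NULL, UI); (NULL, UI)

FULL OUTER JOIN keeps every row from both sides; unmatched rows get NULL for the other side's columns.
Matching on a.part_id = b.part_id AND a.cat = b.cat. A NULL in a compared column never satisfies the condition.
Matched pairs: 0; unmatched a rows kept: 6; unmatched b rows kept: 7.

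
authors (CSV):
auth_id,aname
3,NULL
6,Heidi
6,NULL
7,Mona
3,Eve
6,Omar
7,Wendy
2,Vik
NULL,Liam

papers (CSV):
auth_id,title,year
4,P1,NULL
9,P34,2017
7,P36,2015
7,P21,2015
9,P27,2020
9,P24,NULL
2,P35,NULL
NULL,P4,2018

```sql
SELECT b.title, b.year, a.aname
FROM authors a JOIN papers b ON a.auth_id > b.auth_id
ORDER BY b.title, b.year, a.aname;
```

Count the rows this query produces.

12

INNER JOIN keeps only pairs where the ON condition holds.
Matching on a.auth_id > b.auth_id. A NULL in a compared column never satisfies the condition.
- a row (auth_id=3): matches 1 b row(s) → 1 output row(s).
- a row (auth_id=6): matches 2 b row(s) → 2 output row(s).
- a row (auth_id=6): matches 2 b row(s) → 2 output row(s).
- a row (auth_id=7): matches 2 b row(s) → 2 output row(s).
- a row (auth_id=3): matches 1 b row(s) → 1 output row(s).
- a row (auth_id=6): matches 2 b row(s) → 2 output row(s).
- a row (auth_id=7): matches 2 b row(s) → 2 output row(s).
- a row (auth_id=2): no match → dropped.
- a row (auth_id=NULL): no match → dropped.
Total: 12 rows.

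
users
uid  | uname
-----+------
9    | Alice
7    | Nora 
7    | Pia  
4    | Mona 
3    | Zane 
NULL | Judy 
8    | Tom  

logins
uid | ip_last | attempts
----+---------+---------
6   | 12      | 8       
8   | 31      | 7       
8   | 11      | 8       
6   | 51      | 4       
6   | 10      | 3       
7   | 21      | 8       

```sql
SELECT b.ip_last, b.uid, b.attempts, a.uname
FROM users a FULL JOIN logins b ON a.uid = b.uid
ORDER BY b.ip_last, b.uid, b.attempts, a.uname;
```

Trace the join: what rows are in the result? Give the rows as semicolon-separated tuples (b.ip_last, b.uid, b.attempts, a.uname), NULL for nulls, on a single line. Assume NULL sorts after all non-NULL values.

(10, 6, 3, NULL); (11, 8, 8, Tom); (12, 6, 8, NULL); (21, 7, 8, Nora); (21, 7, 8, Pia); (31, 8, 7, Tom); (51, 6, 4, NULL); (NULL, NULL, NULL, Alice); (NULL, NULL, NULL, Judy); (NULL, NULL, NULL, Mona); (NULL, NULL, NULL, Zane)

FULL OUTER JOIN keeps every row from both sides; unmatched rows get NULL for the other side's columns.
Matching on a.uid = b.uid. A NULL in a compared column never satisfies the condition.
- a row (uid=9): no match → kept, b columns NULL.
- a row (uid=7): matches 1 b row(s) → 1 output row(s).
- a row (uid=7): matches 1 b row(s) → 1 output row(s).
- a row (uid=4): no match → kept, b columns NULL.
- a row (uid=3): no match → kept, b columns NULL.
- a row (uid=NULL): no match → kept, b columns NULL.
- a row (uid=8): matches 2 b row(s) → 2 output row(s).
- 3 row(s) from b found no a partner → padded with NULL.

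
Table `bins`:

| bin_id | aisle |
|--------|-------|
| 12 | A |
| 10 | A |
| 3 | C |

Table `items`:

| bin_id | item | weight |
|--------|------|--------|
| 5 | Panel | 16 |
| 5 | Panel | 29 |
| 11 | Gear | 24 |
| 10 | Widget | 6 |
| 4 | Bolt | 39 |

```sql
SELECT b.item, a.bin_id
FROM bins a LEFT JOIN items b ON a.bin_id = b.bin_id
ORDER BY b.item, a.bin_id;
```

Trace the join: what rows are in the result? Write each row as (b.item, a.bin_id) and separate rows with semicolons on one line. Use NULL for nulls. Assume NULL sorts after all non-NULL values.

LEFT JOIN keeps every row from `bins`; unmatched rows get NULL for `items`'s columns.
Matching on a.bin_id = b.bin_id.
- bin_id=12: no b row matches, row kept with b columns NULL.
- bin_id=10: 1 matching b row(s), so 1 row(s) emitted.
- bin_id=3: no b row matches, row kept with b columns NULL.
After projecting and ordering:
b.item | a.bin_id
Widget | 10
NULL | 3
NULL | 12

(Widget, 10); (NULL, 3); (NULL, 12)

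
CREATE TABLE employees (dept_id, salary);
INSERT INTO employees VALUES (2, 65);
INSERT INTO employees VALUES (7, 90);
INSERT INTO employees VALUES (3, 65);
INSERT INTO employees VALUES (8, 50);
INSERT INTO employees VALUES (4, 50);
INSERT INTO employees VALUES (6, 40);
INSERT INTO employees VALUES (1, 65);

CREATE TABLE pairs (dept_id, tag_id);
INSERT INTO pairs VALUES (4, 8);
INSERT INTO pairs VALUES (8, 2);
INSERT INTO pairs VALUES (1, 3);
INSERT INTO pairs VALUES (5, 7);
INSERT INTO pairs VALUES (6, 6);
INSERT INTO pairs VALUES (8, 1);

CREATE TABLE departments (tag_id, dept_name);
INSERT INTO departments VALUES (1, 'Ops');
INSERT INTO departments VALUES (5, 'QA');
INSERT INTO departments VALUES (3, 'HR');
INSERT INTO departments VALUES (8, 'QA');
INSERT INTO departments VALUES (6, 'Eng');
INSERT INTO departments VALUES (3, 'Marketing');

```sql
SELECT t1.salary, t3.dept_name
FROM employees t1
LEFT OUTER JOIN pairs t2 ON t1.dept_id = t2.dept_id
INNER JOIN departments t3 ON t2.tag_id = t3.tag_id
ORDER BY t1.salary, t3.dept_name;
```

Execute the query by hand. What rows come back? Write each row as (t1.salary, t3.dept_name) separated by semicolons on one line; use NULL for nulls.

(40, Eng); (50, Ops); (50, QA); (65, HR); (65, Marketing)

Step 1 — t1 LEFT JOIN t2 on dept_id → 8 row(s).
Then INNER JOIN `departments t3` on tag_id: keep only rows whose t2.tag_id appears in t3.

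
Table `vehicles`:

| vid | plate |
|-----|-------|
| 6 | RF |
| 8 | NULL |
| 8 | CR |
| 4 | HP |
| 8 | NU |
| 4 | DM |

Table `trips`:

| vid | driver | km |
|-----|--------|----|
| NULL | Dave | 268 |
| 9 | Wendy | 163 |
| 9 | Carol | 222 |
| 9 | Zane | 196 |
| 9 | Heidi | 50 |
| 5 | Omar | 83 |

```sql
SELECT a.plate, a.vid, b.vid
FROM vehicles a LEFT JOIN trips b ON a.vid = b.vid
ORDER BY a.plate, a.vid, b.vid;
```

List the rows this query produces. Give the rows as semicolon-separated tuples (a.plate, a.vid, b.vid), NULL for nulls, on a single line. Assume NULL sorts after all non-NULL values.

(CR, 8, NULL); (DM, 4, NULL); (HP, 4, NULL); (NU, 8, NULL); (RF, 6, NULL); (NULL, 8, NULL)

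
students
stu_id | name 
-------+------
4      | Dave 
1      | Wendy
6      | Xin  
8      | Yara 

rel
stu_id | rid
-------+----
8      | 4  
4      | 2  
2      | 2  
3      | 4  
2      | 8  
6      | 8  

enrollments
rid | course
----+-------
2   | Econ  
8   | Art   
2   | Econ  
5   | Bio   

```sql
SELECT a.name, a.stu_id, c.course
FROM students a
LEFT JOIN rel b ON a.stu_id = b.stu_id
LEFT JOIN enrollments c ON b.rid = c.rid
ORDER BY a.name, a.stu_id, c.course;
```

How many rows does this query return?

5

Joins associate left-to-right: students LEFT JOIN rel on stu_id gives 4 intermediate row(s).
Then LEFT JOIN `enrollments c` on rid: each of those 4 rows is kept; rows whose b.rid has no match in c get NULL for c's columns.
Result: 5 row(s).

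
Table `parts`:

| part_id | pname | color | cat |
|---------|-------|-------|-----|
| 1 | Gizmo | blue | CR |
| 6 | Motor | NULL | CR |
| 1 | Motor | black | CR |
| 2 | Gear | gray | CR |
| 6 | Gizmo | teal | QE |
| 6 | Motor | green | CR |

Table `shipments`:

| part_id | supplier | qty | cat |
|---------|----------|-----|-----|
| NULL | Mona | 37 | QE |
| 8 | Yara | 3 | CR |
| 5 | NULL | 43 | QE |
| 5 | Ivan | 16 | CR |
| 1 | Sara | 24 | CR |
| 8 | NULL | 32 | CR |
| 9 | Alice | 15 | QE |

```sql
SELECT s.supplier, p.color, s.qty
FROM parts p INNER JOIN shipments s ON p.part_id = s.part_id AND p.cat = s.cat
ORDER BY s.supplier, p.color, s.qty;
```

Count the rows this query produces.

INNER JOIN keeps only pairs where the ON condition holds.
Matching on p.part_id = s.part_id AND p.cat = s.cat. A NULL in a compared column never satisfies the condition.
- p row (part_id=1, cat=CR): matches 1 s row(s) → 1 output row(s).
- p row (part_id=6, cat=CR): no match → dropped.
- p row (part_id=1, cat=CR): matches 1 s row(s) → 1 output row(s).
- p row (part_id=2, cat=CR): no match → dropped.
- p row (part_id=6, cat=QE): no match → dropped.
- p row (part_id=6, cat=CR): no match → dropped.
Total: 2 rows.

2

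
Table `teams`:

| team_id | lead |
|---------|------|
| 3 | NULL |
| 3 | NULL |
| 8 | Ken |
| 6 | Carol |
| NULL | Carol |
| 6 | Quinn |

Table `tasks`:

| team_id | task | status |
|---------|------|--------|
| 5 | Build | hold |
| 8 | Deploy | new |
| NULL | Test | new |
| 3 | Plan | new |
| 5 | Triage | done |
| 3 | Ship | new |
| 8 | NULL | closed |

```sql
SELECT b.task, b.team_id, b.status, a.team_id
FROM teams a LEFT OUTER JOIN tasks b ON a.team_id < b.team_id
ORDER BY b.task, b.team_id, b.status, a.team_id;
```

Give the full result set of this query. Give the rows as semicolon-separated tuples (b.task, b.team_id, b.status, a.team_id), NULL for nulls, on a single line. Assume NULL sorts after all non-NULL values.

LEFT JOIN keeps every row from `teams`; unmatched rows get NULL for `tasks`'s columns.
Matching on a.team_id < b.team_id. A NULL in a compared column never satisfies the condition.
Matched pairs: 12; unmatched a rows kept: 2.

(Build, 5, hold, 3); (Build, 5, hold, 3); (Deploy, 8, new, 3); (Deploy, 8, new, 3); (Deploy, 8, new, 6); (Deploy, 8, new, 6); (Triage, 5, done, 3); (Triage, 5, done, 3); (NULL, 8, closed, 3); (NULL, 8, closed, 3); (NULL, 8, closed, 6); (NULL, 8, closed, 6); (NULL, NULL, NULL, 8); (NULL, NULL, NULL, NULL)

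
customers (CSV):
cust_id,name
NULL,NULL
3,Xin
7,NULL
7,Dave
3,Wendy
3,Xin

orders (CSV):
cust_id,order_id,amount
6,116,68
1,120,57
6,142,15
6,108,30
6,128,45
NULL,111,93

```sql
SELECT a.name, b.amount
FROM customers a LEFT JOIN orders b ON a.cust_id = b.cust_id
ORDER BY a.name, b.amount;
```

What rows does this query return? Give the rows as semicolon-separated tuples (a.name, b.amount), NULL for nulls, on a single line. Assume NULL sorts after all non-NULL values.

LEFT JOIN keeps every row from `customers`; unmatched rows get NULL for `orders`'s columns.
Matching on a.cust_id = b.cust_id. A NULL in a compared column never satisfies the condition.
- cust_id=NULL: no b row matches, row kept with b columns NULL.
- cust_id=3: no b row matches, row kept with b columns NULL.
- cust_id=7: no b row matches, row kept with b columns NULL.
- cust_id=7: no b row matches, row kept with b columns NULL.
- cust_id=3: no b row matches, row kept with b columns NULL.
- cust_id=3: no b row matches, row kept with b columns NULL.
After projecting and ordering:
a.name | b.amount
Dave | NULL
Wendy | NULL
Xin | NULL
Xin | NULL
NULL | NULL
NULL | NULL

(Dave, NULL); (Wendy, NULL); (Xin, NULL); (Xin, NULL); (NULL, NULL); (NULL, NULL)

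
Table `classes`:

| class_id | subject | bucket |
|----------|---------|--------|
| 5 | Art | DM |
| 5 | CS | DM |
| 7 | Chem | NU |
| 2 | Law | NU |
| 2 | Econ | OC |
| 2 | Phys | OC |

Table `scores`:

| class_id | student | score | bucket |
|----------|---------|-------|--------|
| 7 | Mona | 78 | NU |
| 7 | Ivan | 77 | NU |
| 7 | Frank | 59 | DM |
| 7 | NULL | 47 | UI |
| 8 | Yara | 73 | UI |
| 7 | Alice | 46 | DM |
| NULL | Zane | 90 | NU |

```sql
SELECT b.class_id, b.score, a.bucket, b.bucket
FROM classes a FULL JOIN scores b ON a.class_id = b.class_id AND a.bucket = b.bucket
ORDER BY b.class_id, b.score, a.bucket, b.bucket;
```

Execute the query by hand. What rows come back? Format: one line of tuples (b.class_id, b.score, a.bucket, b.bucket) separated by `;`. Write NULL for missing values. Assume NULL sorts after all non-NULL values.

(7, 46, NULL, DM); (7, 47, NULL, UI); (7, 59, NULL, DM); (7, 77, NU, NU); (7, 78, NU, NU); (8, 73, NULL, UI); (NULL, 90, NULL, NU); (NULL, NULL, DM, NULL); (NULL, NULL, DM, NULL); (NULL, NULL, NU, NULL); (NULL, NULL, OC, NULL); (NULL, NULL, OC, NULL)

FULL OUTER JOIN keeps every row from both sides; unmatched rows get NULL for the other side's columns.
Matching on a.class_id = b.class_id AND a.bucket = b.bucket. A NULL in a compared column never satisfies the condition.
- a row (class_id=5, bucket=DM): no match → kept, b columns NULL.
- a row (class_id=5, bucket=DM): no match → kept, b columns NULL.
- a row (class_id=7, bucket=NU): matches 2 b row(s) → 2 output row(s).
- a row (class_id=2, bucket=NU): no match → kept, b columns NULL.
- a row (class_id=2, bucket=OC): no match → kept, b columns NULL.
- a row (class_id=2, bucket=OC): no match → kept, b columns NULL.
- 5 row(s) from b found no a partner → padded with NULL.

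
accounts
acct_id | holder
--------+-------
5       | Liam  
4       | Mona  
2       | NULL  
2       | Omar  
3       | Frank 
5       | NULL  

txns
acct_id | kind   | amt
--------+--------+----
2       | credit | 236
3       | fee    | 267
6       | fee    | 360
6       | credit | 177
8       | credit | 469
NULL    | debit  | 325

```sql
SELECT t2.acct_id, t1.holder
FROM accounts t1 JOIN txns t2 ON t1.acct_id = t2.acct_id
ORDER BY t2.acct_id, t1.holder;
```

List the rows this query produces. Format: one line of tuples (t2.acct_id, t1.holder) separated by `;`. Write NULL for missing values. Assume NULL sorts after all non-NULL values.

INNER JOIN keeps only pairs where the ON condition holds.
Matching on t1.acct_id = t2.acct_id. A NULL in a compared column never satisfies the condition.
- t1 row (acct_id=5): no match → dropped.
- t1 row (acct_id=4): no match → dropped.
- t1 row (acct_id=2): matches 1 t2 row(s) → 1 output row(s).
- t1 row (acct_id=2): matches 1 t2 row(s) → 1 output row(s).
- t1 row (acct_id=3): matches 1 t2 row(s) → 1 output row(s).
- t1 row (acct_id=5): no match → dropped.
After projecting and ordering:
t2.acct_id | t1.holder
2 | Omar
2 | NULL
3 | Frank

(2, Omar); (2, NULL); (3, Frank)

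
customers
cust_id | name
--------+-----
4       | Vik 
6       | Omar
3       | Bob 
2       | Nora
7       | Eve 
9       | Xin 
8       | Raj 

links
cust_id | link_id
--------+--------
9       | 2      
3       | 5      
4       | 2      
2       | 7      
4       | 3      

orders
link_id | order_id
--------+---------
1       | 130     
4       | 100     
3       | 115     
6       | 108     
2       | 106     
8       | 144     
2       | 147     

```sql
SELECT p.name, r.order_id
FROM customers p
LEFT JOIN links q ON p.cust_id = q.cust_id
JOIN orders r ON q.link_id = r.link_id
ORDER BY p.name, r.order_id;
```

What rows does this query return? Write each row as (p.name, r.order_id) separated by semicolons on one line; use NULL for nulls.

(Vik, 106); (Vik, 115); (Vik, 147); (Xin, 106); (Xin, 147)

Joins associate left-to-right: customers LEFT JOIN links on cust_id gives 8 intermediate row(s).
Then INNER JOIN `orders r` on link_id: keep only rows whose q.link_id appears in r.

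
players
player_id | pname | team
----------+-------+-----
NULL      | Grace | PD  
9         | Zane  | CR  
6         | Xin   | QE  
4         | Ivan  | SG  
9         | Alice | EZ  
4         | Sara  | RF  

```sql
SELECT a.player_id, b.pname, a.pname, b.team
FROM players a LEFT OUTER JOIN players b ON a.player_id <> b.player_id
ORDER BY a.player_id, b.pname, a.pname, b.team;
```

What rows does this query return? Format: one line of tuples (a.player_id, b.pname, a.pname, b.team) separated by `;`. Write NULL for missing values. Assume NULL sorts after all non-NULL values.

(4, Alice, Ivan, EZ); (4, Alice, Sara, EZ); (4, Xin, Ivan, QE); (4, Xin, Sara, QE); (4, Zane, Ivan, CR); (4, Zane, Sara, CR); (6, Alice, Xin, EZ); (6, Ivan, Xin, SG); (6, Sara, Xin, RF); (6, Zane, Xin, CR); (9, Ivan, Alice, SG); (9, Ivan, Zane, SG); (9, Sara, Alice, RF); (9, Sara, Zane, RF); (9, Xin, Alice, QE); (9, Xin, Zane, QE); (NULL, NULL, Grace, NULL)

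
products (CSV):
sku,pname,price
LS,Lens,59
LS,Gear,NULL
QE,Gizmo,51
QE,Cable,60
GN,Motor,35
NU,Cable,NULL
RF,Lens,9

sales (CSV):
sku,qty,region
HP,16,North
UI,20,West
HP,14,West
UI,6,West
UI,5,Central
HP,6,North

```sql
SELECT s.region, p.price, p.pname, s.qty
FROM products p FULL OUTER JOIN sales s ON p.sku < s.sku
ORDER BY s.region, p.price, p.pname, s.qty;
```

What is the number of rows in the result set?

FULL OUTER JOIN keeps every row from both sides; unmatched rows get NULL for the other side's columns.
Matching on p.sku < s.sku.
- p (sku=LS) pairs with 3 row(s) of s.
- p (sku=LS) pairs with 3 row(s) of s.
- p (sku=QE) pairs with 3 row(s) of s.
- p (sku=QE) pairs with 3 row(s) of s.
- p (sku=GN) pairs with 6 row(s) of s.
- p (sku=NU) pairs with 3 row(s) of s.
- p (sku=RF) pairs with 3 row(s) of s.
Total: 24 rows.

24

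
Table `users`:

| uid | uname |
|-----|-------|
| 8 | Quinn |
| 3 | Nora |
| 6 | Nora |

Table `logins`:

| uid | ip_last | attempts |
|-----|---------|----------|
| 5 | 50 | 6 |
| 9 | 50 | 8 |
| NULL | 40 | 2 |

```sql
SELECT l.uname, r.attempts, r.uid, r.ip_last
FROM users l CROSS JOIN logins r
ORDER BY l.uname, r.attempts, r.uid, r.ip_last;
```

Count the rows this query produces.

9

CROSS JOIN pairs every row of `users` with every row of `logins`: 3 × 3 = 9 rows.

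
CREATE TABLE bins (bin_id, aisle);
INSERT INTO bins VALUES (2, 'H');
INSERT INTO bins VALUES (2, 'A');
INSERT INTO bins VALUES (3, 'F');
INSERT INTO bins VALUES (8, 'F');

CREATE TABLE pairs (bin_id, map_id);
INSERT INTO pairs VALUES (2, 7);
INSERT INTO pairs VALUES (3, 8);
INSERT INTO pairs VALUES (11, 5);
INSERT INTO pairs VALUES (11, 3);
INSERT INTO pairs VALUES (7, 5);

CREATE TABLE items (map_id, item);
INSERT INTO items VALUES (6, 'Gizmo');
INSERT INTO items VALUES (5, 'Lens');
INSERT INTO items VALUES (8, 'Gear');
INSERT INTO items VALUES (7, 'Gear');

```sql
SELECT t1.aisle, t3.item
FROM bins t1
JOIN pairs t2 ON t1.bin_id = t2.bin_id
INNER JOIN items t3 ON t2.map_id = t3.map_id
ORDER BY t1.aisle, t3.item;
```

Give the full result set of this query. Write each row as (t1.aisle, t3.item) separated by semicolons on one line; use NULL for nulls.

Step 1 — t1 INNER JOIN t2 on bin_id → 3 row(s).
Then INNER JOIN `items t3` on map_id: keep only rows whose t2.map_id appears in t3.

(A, Gear); (F, Gear); (H, Gear)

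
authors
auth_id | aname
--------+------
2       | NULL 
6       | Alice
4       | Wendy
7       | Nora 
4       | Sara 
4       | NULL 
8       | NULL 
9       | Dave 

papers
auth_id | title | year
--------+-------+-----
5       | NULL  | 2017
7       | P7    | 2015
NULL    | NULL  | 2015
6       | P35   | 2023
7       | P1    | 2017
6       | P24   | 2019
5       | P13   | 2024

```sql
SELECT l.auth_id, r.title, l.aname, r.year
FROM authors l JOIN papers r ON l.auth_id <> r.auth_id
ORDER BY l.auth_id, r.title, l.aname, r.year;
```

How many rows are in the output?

INNER JOIN keeps only pairs where the ON condition holds.
Matching on l.auth_id <> r.auth_id. A NULL in a compared column never satisfies the condition.
- l[0] auth_id=2 → 6 match(es) in r → 6 row(s).
- l[1] auth_id=6 → 4 match(es) in r → 4 row(s).
- l[2] auth_id=4 → 6 match(es) in r → 6 row(s).
- l[3] auth_id=7 → 4 match(es) in r → 4 row(s).
- l[4] auth_id=4 → 6 match(es) in r → 6 row(s).
- l[5] auth_id=4 → 6 match(es) in r → 6 row(s).
- l[6] auth_id=8 → 6 match(es) in r → 6 row(s).
- l[7] auth_id=9 → 6 match(es) in r → 6 row(s).
Total: 44 rows.

44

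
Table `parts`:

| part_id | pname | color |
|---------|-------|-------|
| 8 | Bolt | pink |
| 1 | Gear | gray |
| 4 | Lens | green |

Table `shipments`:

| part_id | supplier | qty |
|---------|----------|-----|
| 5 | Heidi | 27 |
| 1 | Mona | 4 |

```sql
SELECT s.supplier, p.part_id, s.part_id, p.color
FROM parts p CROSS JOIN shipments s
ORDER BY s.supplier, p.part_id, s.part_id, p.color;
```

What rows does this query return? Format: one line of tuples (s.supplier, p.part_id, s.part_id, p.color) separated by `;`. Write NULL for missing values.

(Heidi, 1, 5, gray); (Heidi, 4, 5, green); (Heidi, 8, 5, pink); (Mona, 1, 1, gray); (Mona, 4, 1, green); (Mona, 8, 1, pink)

CROSS JOIN pairs every row of `parts` with every row of `shipments`: 3 × 2 = 6 rows.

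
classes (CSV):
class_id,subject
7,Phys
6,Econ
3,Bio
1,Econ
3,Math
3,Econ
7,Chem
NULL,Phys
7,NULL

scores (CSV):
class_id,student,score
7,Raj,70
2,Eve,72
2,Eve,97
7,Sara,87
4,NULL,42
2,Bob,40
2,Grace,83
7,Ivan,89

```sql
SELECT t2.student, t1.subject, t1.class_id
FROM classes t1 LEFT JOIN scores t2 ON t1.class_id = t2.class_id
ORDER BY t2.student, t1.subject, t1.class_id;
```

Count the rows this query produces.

LEFT JOIN keeps every row from `classes`; unmatched rows get NULL for `scores`'s columns.
Matching on t1.class_id = t2.class_id. A NULL in a compared column never satisfies the condition.
- t1 (class_id=7) pairs with 3 row(s) of t2.
- t1 (class_id=6) has no partner → padded with NULL.
- t1 (class_id=3) has no partner → padded with NULL.
- t1 (class_id=1) has no partner → padded with NULL.
- t1 (class_id=3) has no partner → padded with NULL.
- t1 (class_id=3) has no partner → padded with NULL.
- t1 (class_id=7) pairs with 3 row(s) of t2.
- t1 (class_id=NULL) has no partner → padded with NULL.
- t1 (class_id=7) pairs with 3 row(s) of t2.
Total: 9 matched + 6 padded = 15 rows.

15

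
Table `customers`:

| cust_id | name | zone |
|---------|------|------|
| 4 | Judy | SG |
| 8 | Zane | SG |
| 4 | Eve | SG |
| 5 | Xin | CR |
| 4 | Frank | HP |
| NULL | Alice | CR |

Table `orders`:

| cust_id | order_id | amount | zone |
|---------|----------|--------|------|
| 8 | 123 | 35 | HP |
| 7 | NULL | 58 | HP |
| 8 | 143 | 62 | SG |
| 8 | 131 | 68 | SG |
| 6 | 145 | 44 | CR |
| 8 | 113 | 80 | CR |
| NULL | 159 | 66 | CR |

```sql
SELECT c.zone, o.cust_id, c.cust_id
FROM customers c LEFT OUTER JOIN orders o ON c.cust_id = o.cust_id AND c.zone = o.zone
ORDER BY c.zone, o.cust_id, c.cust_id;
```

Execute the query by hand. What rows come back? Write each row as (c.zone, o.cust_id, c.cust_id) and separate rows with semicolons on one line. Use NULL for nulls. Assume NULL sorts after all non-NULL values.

LEFT JOIN keeps every row from `customers`; unmatched rows get NULL for `orders`'s columns.
Matching on c.cust_id = o.cust_id AND c.zone = o.zone. A NULL in a compared column never satisfies the condition.
- c[0] cust_id=4, zone=SG → no match; kept with NULLs on the o side.
- c[1] cust_id=8, zone=SG → 2 match(es) in o → 2 row(s).
- c[2] cust_id=4, zone=SG → no match; kept with NULLs on the o side.
- c[3] cust_id=5, zone=CR → no match; kept with NULLs on the o side.
- c[4] cust_id=4, zone=HP → no match; kept with NULLs on the o side.
- c[5] cust_id=NULL, zone=CR → no match; kept with NULLs on the o side.
After projecting and ordering:
c.zone | o.cust_id | c.cust_id
CR | NULL | 5
CR | NULL | NULL
HP | NULL | 4
SG | 8 | 8
SG | 8 | 8
SG | NULL | 4
SG | NULL | 4

(CR, NULL, 5); (CR, NULL, NULL); (HP, NULL, 4); (SG, 8, 8); (SG, 8, 8); (SG, NULL, 4); (SG, NULL, 4)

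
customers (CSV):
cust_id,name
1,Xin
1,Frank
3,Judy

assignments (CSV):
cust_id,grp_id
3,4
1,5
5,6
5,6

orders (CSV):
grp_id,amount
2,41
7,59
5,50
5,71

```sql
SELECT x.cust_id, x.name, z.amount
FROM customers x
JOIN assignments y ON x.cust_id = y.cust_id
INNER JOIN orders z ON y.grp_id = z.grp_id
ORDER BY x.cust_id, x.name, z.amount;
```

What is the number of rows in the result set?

4

Joins associate left-to-right: customers INNER JOIN assignments on cust_id gives 3 intermediate row(s).
Then INNER JOIN `orders z` on grp_id: keep only rows whose y.grp_id appears in z.
Result: 4 row(s).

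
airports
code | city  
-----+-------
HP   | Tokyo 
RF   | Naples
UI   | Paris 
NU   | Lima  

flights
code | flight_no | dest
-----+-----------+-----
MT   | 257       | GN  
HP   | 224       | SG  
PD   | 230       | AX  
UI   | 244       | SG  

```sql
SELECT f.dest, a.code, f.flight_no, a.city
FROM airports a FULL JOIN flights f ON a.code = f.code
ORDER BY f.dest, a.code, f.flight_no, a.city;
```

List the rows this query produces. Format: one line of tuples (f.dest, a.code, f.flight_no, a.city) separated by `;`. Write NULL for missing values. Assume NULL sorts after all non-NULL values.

FULL OUTER JOIN keeps every row from both sides; unmatched rows get NULL for the other side's columns.
Matching on a.code = f.code.
- a[0] code=HP → 1 match(es) in f → 1 row(s).
- a[1] code=RF → no match; kept with NULLs on the f side.
- a[2] code=UI → 1 match(es) in f → 1 row(s).
- a[3] code=NU → no match; kept with NULLs on the f side.
- 2 f row(s) had no a match → kept, a columns NULL.
After projecting and ordering:
f.dest | a.code | f.flight_no | a.city
AX | NULL | 230 | NULL
GN | NULL | 257 | NULL
SG | HP | 224 | Tokyo
SG | UI | 244 | Paris
NULL | NU | NULL | Lima
NULL | RF | NULL | Naples

(AX, NULL, 230, NULL); (GN, NULL, 257, NULL); (SG, HP, 224, Tokyo); (SG, UI, 244, Paris); (NULL, NU, NULL, Lima); (NULL, RF, NULL, Naples)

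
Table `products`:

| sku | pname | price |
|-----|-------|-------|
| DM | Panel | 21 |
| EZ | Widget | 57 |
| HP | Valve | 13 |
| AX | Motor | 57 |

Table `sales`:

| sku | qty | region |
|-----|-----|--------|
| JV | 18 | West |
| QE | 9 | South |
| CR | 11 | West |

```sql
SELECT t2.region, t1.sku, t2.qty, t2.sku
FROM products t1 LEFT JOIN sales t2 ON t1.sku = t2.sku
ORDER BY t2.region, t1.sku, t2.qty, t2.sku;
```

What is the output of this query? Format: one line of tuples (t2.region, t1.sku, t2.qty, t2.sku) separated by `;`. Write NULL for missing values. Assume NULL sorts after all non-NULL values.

LEFT JOIN keeps every row from `products`; unmatched rows get NULL for `sales`'s columns.
Matching on t1.sku = t2.sku.
Matched pairs: 0; unmatched t1 rows kept: 4.

(NULL, AX, NULL, NULL); (NULL, DM, NULL, NULL); (NULL, EZ, NULL, NULL); (NULL, HP, NULL, NULL)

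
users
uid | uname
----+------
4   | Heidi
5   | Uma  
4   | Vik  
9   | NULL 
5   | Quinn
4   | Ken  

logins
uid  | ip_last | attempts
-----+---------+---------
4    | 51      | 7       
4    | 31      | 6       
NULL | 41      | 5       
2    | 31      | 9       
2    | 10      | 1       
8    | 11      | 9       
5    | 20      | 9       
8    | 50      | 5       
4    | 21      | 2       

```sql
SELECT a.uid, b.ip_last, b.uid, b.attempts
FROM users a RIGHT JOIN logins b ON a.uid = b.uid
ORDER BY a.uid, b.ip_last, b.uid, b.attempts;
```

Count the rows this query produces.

RIGHT JOIN keeps every row from `logins`; unmatched rows get NULL for `users`'s columns.
Matching on a.uid = b.uid. A NULL in a compared column never satisfies the condition.
- a row (uid=4): matches 3 b row(s) → 3 output row(s).
- a row (uid=5): matches 1 b row(s) → 1 output row(s).
- a row (uid=4): matches 3 b row(s) → 3 output row(s).
- a row (uid=9): no match.
- a row (uid=5): matches 1 b row(s) → 1 output row(s).
- a row (uid=4): matches 3 b row(s) → 3 output row(s).
- 5 b row(s) had no a match → kept, a columns NULL.
Total: 11 matched + 5 padded = 16 rows.

16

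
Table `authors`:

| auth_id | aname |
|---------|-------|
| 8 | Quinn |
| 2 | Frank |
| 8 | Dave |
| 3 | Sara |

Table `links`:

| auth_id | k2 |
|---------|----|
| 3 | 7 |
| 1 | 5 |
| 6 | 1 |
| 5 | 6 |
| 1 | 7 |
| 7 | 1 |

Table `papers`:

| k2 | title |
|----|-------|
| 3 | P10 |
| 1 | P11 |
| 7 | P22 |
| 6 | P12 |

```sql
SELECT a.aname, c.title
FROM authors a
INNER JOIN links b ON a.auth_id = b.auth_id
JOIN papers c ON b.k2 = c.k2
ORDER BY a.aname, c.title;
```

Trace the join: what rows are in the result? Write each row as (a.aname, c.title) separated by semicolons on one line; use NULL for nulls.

(Sara, P22)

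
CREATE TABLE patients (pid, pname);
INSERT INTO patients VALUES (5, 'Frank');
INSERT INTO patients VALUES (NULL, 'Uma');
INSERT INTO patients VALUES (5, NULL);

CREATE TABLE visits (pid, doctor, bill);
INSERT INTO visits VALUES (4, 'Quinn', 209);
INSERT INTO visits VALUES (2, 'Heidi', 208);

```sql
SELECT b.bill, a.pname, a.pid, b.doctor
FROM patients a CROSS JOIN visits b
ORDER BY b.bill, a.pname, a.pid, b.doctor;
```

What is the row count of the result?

6

CROSS JOIN pairs every row of `patients` with every row of `visits`: 3 × 2 = 6 rows.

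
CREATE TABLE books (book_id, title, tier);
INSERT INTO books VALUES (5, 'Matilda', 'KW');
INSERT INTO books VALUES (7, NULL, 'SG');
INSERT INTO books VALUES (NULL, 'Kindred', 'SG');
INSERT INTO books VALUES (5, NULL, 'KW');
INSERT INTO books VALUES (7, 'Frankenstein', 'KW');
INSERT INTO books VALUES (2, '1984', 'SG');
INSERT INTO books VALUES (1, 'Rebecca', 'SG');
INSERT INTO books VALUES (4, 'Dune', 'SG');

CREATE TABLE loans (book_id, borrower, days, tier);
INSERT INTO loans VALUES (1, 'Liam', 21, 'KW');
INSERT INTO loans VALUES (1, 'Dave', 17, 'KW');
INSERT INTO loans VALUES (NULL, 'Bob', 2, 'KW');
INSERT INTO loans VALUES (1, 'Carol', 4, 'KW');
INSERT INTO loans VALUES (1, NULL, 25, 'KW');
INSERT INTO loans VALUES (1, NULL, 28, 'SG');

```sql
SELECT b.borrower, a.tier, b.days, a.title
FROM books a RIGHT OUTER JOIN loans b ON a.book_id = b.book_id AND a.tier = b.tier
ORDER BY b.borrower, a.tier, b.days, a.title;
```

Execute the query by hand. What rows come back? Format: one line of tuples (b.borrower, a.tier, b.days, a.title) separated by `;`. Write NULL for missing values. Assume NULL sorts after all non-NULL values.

(Bob, NULL, 2, NULL); (Carol, NULL, 4, NULL); (Dave, NULL, 17, NULL); (Liam, NULL, 21, NULL); (NULL, SG, 28, Rebecca); (NULL, NULL, 25, NULL)

RIGHT JOIN keeps every row from `loans`; unmatched rows get NULL for `books`'s columns.
Matching on a.book_id = b.book_id AND a.tier = b.tier. A NULL in a compared column never satisfies the condition.
- a[0] book_id=5, tier=KW → no match.
- a[1] book_id=7, tier=SG → no match.
- a[2] book_id=NULL, tier=SG → no match.
- a[3] book_id=5, tier=KW → no match.
- a[4] book_id=7, tier=KW → no match.
- a[5] book_id=2, tier=SG → no match.
- a[6] book_id=1, tier=SG → 1 match(es) in b → 1 row(s).
- a[7] book_id=4, tier=SG → no match.
- 5 row(s) from b found no a partner → padded with NULL.
After projecting and ordering:
b.borrower | a.tier | b.days | a.title
Bob | NULL | 2 | NULL
Carol | NULL | 4 | NULL
Dave | NULL | 17 | NULL
Liam | NULL | 21 | NULL
NULL | SG | 28 | Rebecca
NULL | NULL | 25 | NULL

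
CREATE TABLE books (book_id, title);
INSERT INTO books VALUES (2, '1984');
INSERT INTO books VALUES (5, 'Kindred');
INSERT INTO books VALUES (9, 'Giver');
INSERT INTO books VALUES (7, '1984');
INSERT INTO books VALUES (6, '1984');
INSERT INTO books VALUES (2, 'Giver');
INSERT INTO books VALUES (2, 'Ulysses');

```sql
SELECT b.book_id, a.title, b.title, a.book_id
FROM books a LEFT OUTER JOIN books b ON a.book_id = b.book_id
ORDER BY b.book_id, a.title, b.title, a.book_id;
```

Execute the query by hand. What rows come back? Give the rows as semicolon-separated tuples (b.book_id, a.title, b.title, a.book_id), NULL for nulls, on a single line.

LEFT JOIN keeps every row from `books a`; unmatched rows get NULL for `books b`'s columns.
Matching on a.book_id = b.book_id.
Matched pairs: 13; unmatched a rows kept: 0.

(2, 1984, 1984, 2); (2, 1984, Giver, 2); (2, 1984, Ulysses, 2); (2, Giver, 1984, 2); (2, Giver, Giver, 2); (2, Giver, Ulysses, 2); (2, Ulysses, 1984, 2); (2, Ulysses, Giver, 2); (2, Ulysses, Ulysses, 2); (5, Kindred, Kindred, 5); (6, 1984, 1984, 6); (7, 1984, 1984, 7); (9, Giver, Giver, 9)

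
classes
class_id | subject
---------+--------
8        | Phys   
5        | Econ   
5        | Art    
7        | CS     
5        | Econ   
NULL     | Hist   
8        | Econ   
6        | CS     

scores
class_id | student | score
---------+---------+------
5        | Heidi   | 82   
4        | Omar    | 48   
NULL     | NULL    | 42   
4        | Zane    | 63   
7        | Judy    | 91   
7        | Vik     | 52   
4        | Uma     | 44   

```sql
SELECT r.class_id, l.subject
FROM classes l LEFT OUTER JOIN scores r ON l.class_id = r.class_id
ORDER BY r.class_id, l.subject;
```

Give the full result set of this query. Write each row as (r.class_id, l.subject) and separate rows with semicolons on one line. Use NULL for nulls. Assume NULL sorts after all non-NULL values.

LEFT JOIN keeps every row from `classes`; unmatched rows get NULL for `scores`'s columns.
Matching on l.class_id = r.class_id. A NULL in a compared column never satisfies the condition.
- l row (class_id=8): no match → kept, r columns NULL.
- l row (class_id=5): matches 1 r row(s) → 1 output row(s).
- l row (class_id=5): matches 1 r row(s) → 1 output row(s).
- l row (class_id=7): matches 2 r row(s) → 2 output row(s).
- l row (class_id=5): matches 1 r row(s) → 1 output row(s).
- l row (class_id=NULL): no match → kept, r columns NULL.
- l row (class_id=8): no match → kept, r columns NULL.
- l row (class_id=6): no match → kept, r columns NULL.
After projecting and ordering:
r.class_id | l.subject
5 | Art
5 | Econ
5 | Econ
7 | CS
7 | CS
NULL | CS
NULL | Econ
NULL | Hist
NULL | Phys

(5, Art); (5, Econ); (5, Econ); (7, CS); (7, CS); (NULL, CS); (NULL, Econ); (NULL, Hist); (NULL, Phys)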